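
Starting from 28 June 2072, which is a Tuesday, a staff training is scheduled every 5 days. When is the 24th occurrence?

21 October 2072

The 24th occurrence is 23 intervals after the first: 23 × 5 = 115 days after 28 June 2072.
June has 30 days — 2 days to the end of June leaves 113.
July has 31 days (82 left).
August has 31 days (51 left).
September has 30 days (21 left).
21 days into October → 21 October 2072.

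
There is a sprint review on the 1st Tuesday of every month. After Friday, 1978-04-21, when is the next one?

April 1978 starts on a Saturday, so its 1st Tuesday is 1978-04-04 (3 days in).
That is not after 1978-04-21, so look at May 1978.
May 1978 starts on a Monday, so its 1st Tuesday is 1978-05-02 (1 day in).

1978-05-02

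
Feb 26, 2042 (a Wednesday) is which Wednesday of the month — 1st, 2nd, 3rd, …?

Day 26 falls in week ⌈26/7⌉ of the month.
Days 1–7 hold the 1st Wednesday, 8–14 the 2nd, 15–21 the 3rd, 22–28 the 4th, 29–31 the 5th.
26 is in the range for the 4th.

4th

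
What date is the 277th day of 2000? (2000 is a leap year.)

January has 31 days (277 − 31 = 246 remain).
February has 29 days (246 − 29 = 217 remain).
March has 31 days (217 − 31 = 186 remain).
April has 30 days (186 − 30 = 156 remain).
May has 31 days (156 − 31 = 125 remain).
June has 30 days (125 − 30 = 95 remain).
July has 31 days (95 − 31 = 64 remain).
August has 31 days (64 − 31 = 33 remain).
September has 30 days (33 − 30 = 3 remain).
3 into October → October 3.

October 3, 2000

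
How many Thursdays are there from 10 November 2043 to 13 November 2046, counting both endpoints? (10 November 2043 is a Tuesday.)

157

10 November 2043 is a Tuesday; the first Thursday on or after it is 12 November 2043 (2 days later).
From 12 November 2043 to 13 November 2046: 49 + 366 + 365 + 317 = 1097 days (rest of 2043, 2044, 2045, to 13 November 2046 in 2046).
1097 ÷ 7 = 156 full weeks with remainder 5, so 156 more Thursdays after the first → 157.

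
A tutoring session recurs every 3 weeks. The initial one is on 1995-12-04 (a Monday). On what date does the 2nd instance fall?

1995-12-25

The 2nd occurrence is 1 interval after the first: 1 × 21 = 21 days after 1995-12-04.
21 days later is 1995-12-25.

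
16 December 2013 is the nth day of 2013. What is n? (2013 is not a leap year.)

Days in months before December: 31 + 28 + 31 + 30 + 31 + 30 + 31 + 31 + 30 + 31 + 30 = 334.
Plus 16 days into December → day 350.

350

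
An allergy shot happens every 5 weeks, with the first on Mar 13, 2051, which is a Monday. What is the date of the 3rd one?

The 3rd occurrence is 2 intervals after the first: 2 × 35 = 70 days after Mar 13, 2051.
Mar has 31 days — 18 days to the end of Mar leaves 52.
Apr has 30 days (22 left).
22 days into May → May 22, 2051.

May 22, 2051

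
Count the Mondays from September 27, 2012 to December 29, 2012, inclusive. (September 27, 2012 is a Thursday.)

September 27, 2012 is a Thursday; the first Monday on or after it is October 1, 2012 (4 days later).
From October 1, 2012 to December 29, 2012: 30 + 30 + 29 = 89 days (rest of October, November, December).
89 ÷ 7 = 12 full weeks with remainder 5, so 12 more Mondays after the first → 13.

13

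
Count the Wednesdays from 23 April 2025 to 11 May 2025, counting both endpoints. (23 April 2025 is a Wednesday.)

23 April 2025 is a Wednesday; the first Wednesday on or after it is 23 April 2025.
From 23 April 2025 to 11 May 2025: 7 + 11 = 18 days (rest of April, May).
18 ÷ 7 = 2 full weeks with remainder 4, so 2 more Wednesdays after the first → 3.

3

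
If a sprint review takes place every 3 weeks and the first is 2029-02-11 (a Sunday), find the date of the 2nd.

The 2nd occurrence is 1 interval after the first: 1 × 21 = 21 days after 2029-02-11.
February has 28 days — 17 days to the end of February leaves 4.
4 days into March → 2029-03-04.

2029-03-04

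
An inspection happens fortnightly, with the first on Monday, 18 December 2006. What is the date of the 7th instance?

12 March 2007

The 7th occurrence is 6 intervals after the first: 6 × 14 = 84 days after 18 December 2006.
December has 31 days — 13 days to the end of December leaves 71.
January has 31 days (40 left).
February has 28 days (12 left).
12 days into March → 12 March 2007.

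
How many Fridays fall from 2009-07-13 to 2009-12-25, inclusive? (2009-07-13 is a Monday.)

24

2009-07-13 is a Monday; the first Friday on or after it is 2009-07-17 (4 days later).
From 2009-07-17 to 2009-12-25: 14 + 31 + 30 + 31 + 30 + 25 = 161 days (rest of July, August, September, October, November, December).
161 ÷ 7 = 23 full weeks with remainder 0, so 23 more Fridays after the first → 24.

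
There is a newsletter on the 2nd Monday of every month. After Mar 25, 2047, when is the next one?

Mar 2047 starts on a Friday; its first Monday is the 4th, so the 2nd Monday is the 11th — Mar 11, 2047.
That is not after Mar 25, 2047, so look at Apr 2047.
Apr 2047 starts on a Monday; its first Monday is the 1st, so the 2nd Monday is the 8th — Apr 8, 2047.

Apr 8, 2047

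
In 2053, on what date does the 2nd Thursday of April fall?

2053-04-10

April 2053 begins on a Tuesday, so the first Thursday is April 3 (2 days later).
The 2nd Thursday is 1 weeks later: 3 + 7 = 10.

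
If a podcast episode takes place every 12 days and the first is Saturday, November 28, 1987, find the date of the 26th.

September 23, 1988

The 26th occurrence is 25 intervals after the first: 25 × 12 = 300 days after November 28, 1987.
November has 30 days — 2 days to the end of November leaves 298.
December has 31 days (267 left).
January has 31 days (236 left).
February has 29 days (207 left).
March has 31 days (176 left).
April has 30 days (146 left).
May has 31 days (115 left).
June has 30 days (85 left).
July has 31 days (54 left).
August has 31 days (23 left).
23 days into September → September 23, 1988.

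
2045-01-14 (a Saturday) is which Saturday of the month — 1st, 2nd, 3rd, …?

2nd

Day 14 falls in week ⌈14/7⌉ of the month.
Days 1–7 hold the 1st Saturday, 8–14 the 2nd, 15–21 the 3rd, 22–28 the 4th, 29–31 the 5th.
14 is in the range for the 2nd.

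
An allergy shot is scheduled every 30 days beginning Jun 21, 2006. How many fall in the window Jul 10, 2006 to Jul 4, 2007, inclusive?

12

Occurrences land 30·i days after Jun 21, 2006 for i = 0, 1, 2, …
Jul 10, 2006 is 19 days after the start; 19 ÷ 30 = 0 remainder 19; since the remainder is 19, round up to i = 1. First occurrence in the window: #2 on Jul 21, 2006 (1×30 = 30 days in).
Jul 4, 2007 is 378 days after the start; 378 ÷ 30 = 12 remainder 18. Last occurrence in the window: #13 on Jun 16, 2007.
Occurrences #2 through #13: 12 in total.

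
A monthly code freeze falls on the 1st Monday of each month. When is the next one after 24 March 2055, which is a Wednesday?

March 2055 starts on a Monday, so its 1st Monday is 1 March 2055.
That is not after 24 March 2055, so look at April 2055.
April 2055 starts on a Thursday, so its 1st Monday is 5 April 2055 (4 days in).

5 April 2055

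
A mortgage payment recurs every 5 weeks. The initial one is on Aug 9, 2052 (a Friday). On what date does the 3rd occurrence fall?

Oct 18, 2052

The 3rd occurrence is 2 intervals after the first: 2 × 35 = 70 days after Aug 9, 2052.
Aug has 31 days — 22 days to the end of Aug leaves 48.
Sep has 30 days (18 left).
18 days into Oct → Oct 18, 2052.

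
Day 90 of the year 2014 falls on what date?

Mar 31, 2014

Jan has 31 days (90 − 31 = 59 remain).
Feb has 28 days (59 − 28 = 31 remain).
31 into Mar → Mar 31.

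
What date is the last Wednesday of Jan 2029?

The first Wednesday of Jan 2029 is Jan 3.
Jan 2029 has 31 days. Adding weeks: 3, 10, 17, 24, 31 — the last one ≤ 31 is the 31st.

Jan 31, 2029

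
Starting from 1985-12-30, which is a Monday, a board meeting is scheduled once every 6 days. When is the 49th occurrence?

The 49th occurrence is 48 intervals after the first: 48 × 6 = 288 days after 1985-12-30.
December has 31 days — 1 day to the end of December leaves 287.
January has 31 days (256 left).
February has 28 days (228 left).
March has 31 days (197 left).
April has 30 days (167 left).
May has 31 days (136 left).
June has 30 days (106 left).
July has 31 days (75 left).
August has 31 days (44 left).
September has 30 days (14 left).
14 days into October → 1986-10-14.

1986-10-14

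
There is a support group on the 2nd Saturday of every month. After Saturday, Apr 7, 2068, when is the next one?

Apr 2068 starts on a Sunday; its first Saturday is the 7th, so the 2nd Saturday is the 14th — Apr 14, 2068.
Apr 14, 2068 is after Apr 7, 2068, so that is the next one.

Apr 14, 2068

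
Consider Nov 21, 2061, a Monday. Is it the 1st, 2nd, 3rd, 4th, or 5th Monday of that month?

3rd

Day 21 falls in week ⌈21/7⌉ of the month.
Days 1–7 hold the 1st Monday, 8–14 the 2nd, 15–21 the 3rd, 22–28 the 4th, 29–31 the 5th.
21 is in the range for the 3rd.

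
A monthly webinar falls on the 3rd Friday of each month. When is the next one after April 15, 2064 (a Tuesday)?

April 2064 starts on a Tuesday; its first Friday is the 4th, so the 3rd Friday is the 18th — April 18, 2064.
April 18, 2064 is after April 15, 2064, so that is the next one.

April 18, 2064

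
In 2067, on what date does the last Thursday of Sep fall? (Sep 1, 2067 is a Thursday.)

Sep 2067 begins on a Thursday, so the first Thursday is Sep 1.
Sep 2067 has 30 days. Adding weeks: 1, 8, 15, 22, 29 — the last one ≤ 30 is the 29th.

Sep 29, 2067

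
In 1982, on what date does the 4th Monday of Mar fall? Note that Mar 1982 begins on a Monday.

Mar 22, 1982

Mar 1982 begins on a Monday, so the first Monday is Mar 1.
The 4th Monday is 3 weeks later: 1 + 21 = 22.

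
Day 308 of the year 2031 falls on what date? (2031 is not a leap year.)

Jan has 31 days (308 − 31 = 277 remain).
Feb has 28 days (277 − 28 = 249 remain).
Mar has 31 days (249 − 31 = 218 remain).
Apr has 30 days (218 − 30 = 188 remain).
May has 31 days (188 − 31 = 157 remain).
Jun has 30 days (157 − 30 = 127 remain).
Jul has 31 days (127 − 31 = 96 remain).
Aug has 31 days (96 − 31 = 65 remain).
Sep has 30 days (65 − 30 = 35 remain).
Oct has 31 days (35 − 31 = 4 remain).
4 into Nov → Nov 4.

Nov 4, 2031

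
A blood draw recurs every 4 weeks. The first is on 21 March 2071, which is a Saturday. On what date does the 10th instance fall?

28 November 2071

The 10th occurrence is 9 intervals after the first: 9 × 28 = 252 days after 21 March 2071.
March has 31 days — 10 days to the end of March leaves 242.
April has 30 days (212 left).
May has 31 days (181 left).
June has 30 days (151 left).
July has 31 days (120 left).
August has 31 days (89 left).
September has 30 days (59 left).
October has 31 days (28 left).
28 days into November → 28 November 2071.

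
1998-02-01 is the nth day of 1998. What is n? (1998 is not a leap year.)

32

Days in months before February: 31 = 31.
Plus 1 day into February → day 32.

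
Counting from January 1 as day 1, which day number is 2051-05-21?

Days in months before May: 31 + 28 + 31 + 30 = 120.
Plus 21 days into May → day 141.

141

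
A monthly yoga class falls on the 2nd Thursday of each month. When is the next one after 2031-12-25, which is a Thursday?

2032-01-08

December 2031 starts on a Monday; its first Thursday is the 4th, so the 2nd Thursday is the 11th — 2031-12-11.
That is not after 2031-12-25, so look at January 2032.
January 2032 starts on a Thursday; its first Thursday is the 1st, so the 2nd Thursday is the 8th — 2032-01-08.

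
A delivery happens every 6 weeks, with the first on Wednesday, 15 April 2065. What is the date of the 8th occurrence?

3 February 2066

The 8th occurrence is 7 intervals after the first: 7 × 42 = 294 days after 15 April 2065.
April has 30 days — 15 days to the end of April leaves 279.
May has 31 days (248 left).
June has 30 days (218 left).
July has 31 days (187 left).
August has 31 days (156 left).
September has 30 days (126 left).
October has 31 days (95 left).
November has 30 days (65 left).
December has 31 days (34 left).
January has 31 days (3 left).
3 days into February → 3 February 2066.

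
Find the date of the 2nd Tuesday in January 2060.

The first Tuesday of January 2060 is January 6.
The 2nd Tuesday is 1 weeks later: 6 + 7 = 13.

January 13, 2060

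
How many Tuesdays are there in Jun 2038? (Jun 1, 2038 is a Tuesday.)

5

Jun 1, 2038 is a Tuesday; the first Tuesday on or after it is Jun 1, 2038.
From Jun 1, 2038 to Jun 30, 2038 is 30 − 1 = 29 days.
29 ÷ 7 = 4 full weeks with remainder 1, so 4 more Tuesdays after the first → 5.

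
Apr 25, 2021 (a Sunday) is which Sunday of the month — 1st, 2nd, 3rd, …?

Day 25 falls in week ⌈25/7⌉ of the month.
Days 1–7 hold the 1st Sunday, 8–14 the 2nd, 15–21 the 3rd, 22–28 the 4th, 29–31 the 5th.
25 is in the range for the 4th.

4th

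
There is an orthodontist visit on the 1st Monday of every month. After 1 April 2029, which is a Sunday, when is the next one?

April 2029 starts on a Sunday, so its 1st Monday is 2 April 2029 (1 day in).
2 April 2029 is after 1 April 2029, so that is the next one.

2 April 2029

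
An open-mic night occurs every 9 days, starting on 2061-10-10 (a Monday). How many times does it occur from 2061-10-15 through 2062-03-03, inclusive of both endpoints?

Occurrences land 9·i days after 2061-10-10 for i = 0, 1, 2, …
2061-10-15 is 5 days after the start; 5 ÷ 9 = 0 remainder 5; since the remainder is 5, round up to i = 1. First occurrence in the window: #2 on 2061-10-19 (1×9 = 9 days in).
2062-03-03 is 144 days after the start; 144 ÷ 9 = 16 remainder 0. Last occurrence in the window: #17 on 2062-03-03.
Occurrences #2 through #17: 16 in total.

16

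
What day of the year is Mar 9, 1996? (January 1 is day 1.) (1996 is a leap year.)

69

Days in months before Mar: 31 + 29 = 60.
Plus 9 days into Mar → day 69.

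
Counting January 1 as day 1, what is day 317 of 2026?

Nov 13, 2026

Jan has 31 days (317 − 31 = 286 remain).
Feb has 28 days (286 − 28 = 258 remain).
Mar has 31 days (258 − 31 = 227 remain).
Apr has 30 days (227 − 30 = 197 remain).
May has 31 days (197 − 31 = 166 remain).
Jun has 30 days (166 − 30 = 136 remain).
Jul has 31 days (136 − 31 = 105 remain).
Aug has 31 days (105 − 31 = 74 remain).
Sep has 30 days (74 − 30 = 44 remain).
Oct has 31 days (44 − 31 = 13 remain).
13 into Nov → Nov 13.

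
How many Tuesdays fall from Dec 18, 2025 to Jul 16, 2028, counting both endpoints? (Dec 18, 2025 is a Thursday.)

Dec 18, 2025 is a Thursday; the first Tuesday on or after it is Dec 23, 2025 (5 days later).
From Dec 23, 2025 to Jul 16, 2028: 8 + 365 + 365 + 198 = 936 days (rest of 2025, 2026, 2027, to Jul 16, 2028 in 2028).
936 ÷ 7 = 133 full weeks with remainder 5, so 133 more Tuesdays after the first → 134.

134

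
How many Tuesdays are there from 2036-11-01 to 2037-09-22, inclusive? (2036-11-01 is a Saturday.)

47

2036-11-01 is a Saturday; the first Tuesday on or after it is 2036-11-04 (3 days later).
From 2036-11-04 to 2037-09-22: 26 + 31 + 31 + 28 + 31 + 30 + 31 + 30 + 31 + 31 + 22 = 322 days (rest of November, December, January, February, March, April, May, June, July, August, September).
322 ÷ 7 = 46 full weeks with remainder 0, so 46 more Tuesdays after the first → 47.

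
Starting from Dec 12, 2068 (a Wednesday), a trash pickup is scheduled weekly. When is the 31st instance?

Jul 10, 2069

The 31st occurrence is 30 intervals after the first: 30 × 7 = 210 days after Dec 12, 2068.
Dec has 31 days — 19 days to the end of Dec leaves 191.
Jan has 31 days (160 left).
Feb has 28 days (132 left).
Mar has 31 days (101 left).
Apr has 30 days (71 left).
May has 31 days (40 left).
Jun has 30 days (10 left).
10 days into Jul → Jul 10, 2069.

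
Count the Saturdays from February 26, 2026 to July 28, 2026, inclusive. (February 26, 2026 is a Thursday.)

22

February 26, 2026 is a Thursday; the first Saturday on or after it is February 28, 2026 (2 days later).
From February 28, 2026 to July 28, 2026: 0 + 31 + 30 + 31 + 30 + 28 = 150 days (rest of February, March, April, May, June, July).
150 ÷ 7 = 21 full weeks with remainder 3, so 21 more Saturdays after the first → 22.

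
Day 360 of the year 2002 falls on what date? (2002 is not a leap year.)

December 26, 2002

January has 31 days (360 − 31 = 329 remain).
February has 28 days (329 − 28 = 301 remain).
March has 31 days (301 − 31 = 270 remain).
April has 30 days (270 − 30 = 240 remain).
May has 31 days (240 − 31 = 209 remain).
June has 30 days (209 − 30 = 179 remain).
July has 31 days (179 − 31 = 148 remain).
August has 31 days (148 − 31 = 117 remain).
September has 30 days (117 − 30 = 87 remain).
October has 31 days (87 − 31 = 56 remain).
November has 30 days (56 − 30 = 26 remain).
26 into December → December 26.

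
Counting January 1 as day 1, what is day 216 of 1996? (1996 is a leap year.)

Aug 3, 1996

Jan has 31 days (216 − 31 = 185 remain).
Feb has 29 days (185 − 29 = 156 remain).
Mar has 31 days (156 − 31 = 125 remain).
Apr has 30 days (125 − 30 = 95 remain).
May has 31 days (95 − 31 = 64 remain).
Jun has 30 days (64 − 30 = 34 remain).
Jul has 31 days (34 − 31 = 3 remain).
3 into Aug → Aug 3.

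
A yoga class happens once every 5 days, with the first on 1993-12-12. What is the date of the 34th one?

The 34th occurrence is 33 intervals after the first: 33 × 5 = 165 days after 1993-12-12.
December has 31 days — 19 days to the end of December leaves 146.
January has 31 days (115 left).
February has 28 days (87 left).
March has 31 days (56 left).
April has 30 days (26 left).
26 days into May → 1994-05-26.

1994-05-26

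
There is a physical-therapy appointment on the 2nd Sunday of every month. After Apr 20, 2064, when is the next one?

Apr 2064 starts on a Tuesday; its first Sunday is the 6th, so the 2nd Sunday is the 13th — Apr 13, 2064.
That is not after Apr 20, 2064, so look at May 2064.
May 2064 starts on a Thursday; its first Sunday is the 4th, so the 2nd Sunday is the 11th — May 11, 2064.

May 11, 2064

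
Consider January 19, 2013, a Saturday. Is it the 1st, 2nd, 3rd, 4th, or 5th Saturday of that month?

3rd

Day 19 falls in week ⌈19/7⌉ of the month.
Days 1–7 hold the 1st Saturday, 8–14 the 2nd, 15–21 the 3rd, 22–28 the 4th, 29–31 the 5th.
19 is in the range for the 3rd.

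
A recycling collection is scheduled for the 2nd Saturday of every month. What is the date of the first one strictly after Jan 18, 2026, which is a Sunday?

Jan 2026 starts on a Thursday; its first Saturday is the 3rd, so the 2nd Saturday is the 10th — Jan 10, 2026.
That is not after Jan 18, 2026, so look at Feb 2026.
Feb 2026 starts on a Sunday; its first Saturday is the 7th, so the 2nd Saturday is the 14th — Feb 14, 2026.

Feb 14, 2026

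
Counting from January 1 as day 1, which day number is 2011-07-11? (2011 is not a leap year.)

Days in months before July: 31 + 28 + 31 + 30 + 31 + 30 = 181.
Plus 11 days into July → day 192.

192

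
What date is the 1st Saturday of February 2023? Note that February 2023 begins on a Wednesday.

February 4, 2023

February 2023 begins on a Wednesday, so the first Saturday is February 4 (3 days later).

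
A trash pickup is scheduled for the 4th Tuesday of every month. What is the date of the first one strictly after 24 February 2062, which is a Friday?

28 February 2062

February 2062 starts on a Wednesday; its first Tuesday is the 7th, so the 4th Tuesday is the 28th — 28 February 2062.
28 February 2062 is after 24 February 2062, so that is the next one.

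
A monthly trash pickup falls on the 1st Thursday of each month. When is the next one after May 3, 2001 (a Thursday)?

May 2001 starts on a Tuesday, so its 1st Thursday is May 3, 2001 (2 days in).
That is not after May 3, 2001, so look at June 2001.
June 2001 starts on a Friday, so its 1st Thursday is June 7, 2001 (6 days in).

June 7, 2001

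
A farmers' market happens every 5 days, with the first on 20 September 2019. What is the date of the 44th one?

The 44th occurrence is 43 intervals after the first: 43 × 5 = 215 days after 20 September 2019.
September has 30 days — 10 days to the end of September leaves 205.
October has 31 days (174 left).
November has 30 days (144 left).
December has 31 days (113 left).
January has 31 days (82 left).
February has 29 days (53 left).
March has 31 days (22 left).
22 days into April → 22 April 2020.

22 April 2020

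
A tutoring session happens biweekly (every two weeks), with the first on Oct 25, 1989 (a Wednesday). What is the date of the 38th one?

The 38th occurrence is 37 intervals after the first: 37 × 14 = 518 days after Oct 25, 1989.
Oct has 31 days — 6 days to the end of Oct leaves 512.
From end of Oct to end of 1989 is 61 days (451 left).
1990 has 365 days (86 left).
Jan has 31 days (55 left).
Feb has 28 days (27 left).
27 days into Mar → Mar 27, 1991.

Mar 27, 1991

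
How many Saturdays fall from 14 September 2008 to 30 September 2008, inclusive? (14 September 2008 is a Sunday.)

14 September 2008 is a Sunday; the first Saturday on or after it is 20 September 2008 (6 days later).
From 20 September 2008 to 30 September 2008 is 30 − 20 = 10 days.
10 ÷ 7 = 1 full weeks with remainder 3, so 1 more Saturdays after the first → 2.

2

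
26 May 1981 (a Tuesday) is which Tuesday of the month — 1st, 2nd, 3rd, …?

4th

Day 26 falls in week ⌈26/7⌉ of the month.
Days 1–7 hold the 1st Tuesday, 8–14 the 2nd, 15–21 the 3rd, 22–28 the 4th, 29–31 the 5th.
26 is in the range for the 4th.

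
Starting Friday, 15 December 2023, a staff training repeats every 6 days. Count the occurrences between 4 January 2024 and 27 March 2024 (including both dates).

Occurrences land 6·i days after 15 December 2023 for i = 0, 1, 2, …
4 January 2024 is 20 days after the start; 20 ÷ 6 = 3 remainder 2; since the remainder is 2, round up to i = 4. First occurrence in the window: #5 on 8 January 2024 (4×6 = 24 days in).
27 March 2024 is 103 days after the start; 103 ÷ 6 = 17 remainder 1. Last occurrence in the window: #18 on 26 March 2024.
Occurrences #5 through #18: 14 in total.

14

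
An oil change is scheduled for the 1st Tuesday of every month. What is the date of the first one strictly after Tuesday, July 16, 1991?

August 6, 1991

July 1991 starts on a Monday, so its 1st Tuesday is July 2, 1991 (1 day in).
That is not after July 16, 1991, so look at August 1991.
August 1991 starts on a Thursday, so its 1st Tuesday is August 6, 1991 (5 days in).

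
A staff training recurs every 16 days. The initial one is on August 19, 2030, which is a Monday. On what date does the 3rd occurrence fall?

The 3rd occurrence is 2 intervals after the first: 2 × 16 = 32 days after August 19, 2030.
August has 31 days — 12 days to the end of August leaves 20.
20 days into September → September 20, 2030.

September 20, 2030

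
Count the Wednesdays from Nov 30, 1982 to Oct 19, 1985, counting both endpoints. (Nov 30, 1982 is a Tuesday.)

151

Nov 30, 1982 is a Tuesday; the first Wednesday on or after it is Dec 1, 1982 (1 day later).
From Dec 1, 1982 to Oct 19, 1985: 30 + 365 + 366 + 292 = 1053 days (rest of 1982, 1983, 1984, to Oct 19, 1985 in 1985).
1053 ÷ 7 = 150 full weeks with remainder 3, so 150 more Wednesdays after the first → 151.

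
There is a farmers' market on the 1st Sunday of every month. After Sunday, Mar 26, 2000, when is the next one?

Apr 2, 2000

Mar 2000 starts on a Wednesday, so its 1st Sunday is Mar 5, 2000 (4 days in).
That is not after Mar 26, 2000, so look at Apr 2000.
Apr 2000 starts on a Saturday, so its 1st Sunday is Apr 2, 2000 (1 day in).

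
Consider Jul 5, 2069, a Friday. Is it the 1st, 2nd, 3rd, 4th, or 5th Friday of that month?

1st

Day 5 falls in week ⌈5/7⌉ of the month.
Days 1–7 hold the 1st Friday, 8–14 the 2nd, 15–21 the 3rd, 22–28 the 4th, 29–31 the 5th.
5 is in the range for the 1st.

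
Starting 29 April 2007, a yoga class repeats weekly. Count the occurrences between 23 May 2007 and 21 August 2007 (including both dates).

13

Occurrences land 7·i days after 29 April 2007 for i = 0, 1, 2, …
23 May 2007 is 24 days after the start; 24 ÷ 7 = 3 remainder 3; since the remainder is 3, round up to i = 4. First occurrence in the window: #5 on 27 May 2007 (4×7 = 28 days in).
21 August 2007 is 114 days after the start; 114 ÷ 7 = 16 remainder 2. Last occurrence in the window: #17 on 19 August 2007.
Occurrences #5 through #17: 13 in total.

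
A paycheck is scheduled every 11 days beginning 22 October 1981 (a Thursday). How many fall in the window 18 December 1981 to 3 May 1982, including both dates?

12

Occurrences land 11·i days after 22 October 1981 for i = 0, 1, 2, …
18 December 1981 is 57 days after the start; 57 ÷ 11 = 5 remainder 2; since the remainder is 2, round up to i = 6. First occurrence in the window: #7 on 27 December 1981 (6×11 = 66 days in).
3 May 1982 is 193 days after the start; 193 ÷ 11 = 17 remainder 6. Last occurrence in the window: #18 on 27 April 1982.
Occurrences #7 through #18: 12 in total.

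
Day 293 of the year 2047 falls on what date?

January has 31 days (293 − 31 = 262 remain).
February has 28 days (262 − 28 = 234 remain).
March has 31 days (234 − 31 = 203 remain).
April has 30 days (203 − 30 = 173 remain).
May has 31 days (173 − 31 = 142 remain).
June has 30 days (142 − 30 = 112 remain).
July has 31 days (112 − 31 = 81 remain).
August has 31 days (81 − 31 = 50 remain).
September has 30 days (50 − 30 = 20 remain).
20 into October → October 20.

20 October 2047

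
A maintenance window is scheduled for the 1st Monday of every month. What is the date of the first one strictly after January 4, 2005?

January 2005 starts on a Saturday, so its 1st Monday is January 3, 2005 (2 days in).
That is not after January 4, 2005, so look at February 2005.
February 2005 starts on a Tuesday, so its 1st Monday is February 7, 2005 (6 days in).

February 7, 2005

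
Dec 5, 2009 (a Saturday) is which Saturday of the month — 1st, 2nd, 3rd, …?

1st

Day 5 falls in week ⌈5/7⌉ of the month.
Days 1–7 hold the 1st Saturday, 8–14 the 2nd, 15–21 the 3rd, 22–28 the 4th, 29–31 the 5th.
5 is in the range for the 1st.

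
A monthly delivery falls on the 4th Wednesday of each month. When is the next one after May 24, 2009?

May 2009 starts on a Friday; its first Wednesday is the 6th, so the 4th Wednesday is the 27th — May 27, 2009.
May 27, 2009 is after May 24, 2009, so that is the next one.

May 27, 2009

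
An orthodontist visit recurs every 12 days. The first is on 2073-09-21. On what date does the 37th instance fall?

The 37th occurrence is 36 intervals after the first: 36 × 12 = 432 days after 2073-09-21.
September has 30 days — 9 days to the end of September leaves 423.
From end of September to end of 2073 is 92 days (331 left).
January has 31 days (300 left).
February has 28 days (272 left).
March has 31 days (241 left).
April has 30 days (211 left).
May has 31 days (180 left).
June has 30 days (150 left).
July has 31 days (119 left).
August has 31 days (88 left).
September has 30 days (58 left).
October has 31 days (27 left).
27 days into November → 2074-11-27.

2074-11-27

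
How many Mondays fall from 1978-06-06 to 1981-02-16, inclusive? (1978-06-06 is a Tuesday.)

141

1978-06-06 is a Tuesday; the first Monday on or after it is 1978-06-12 (6 days later).
From 1978-06-12 to 1981-02-16: 202 + 365 + 366 + 47 = 980 days (rest of 1978, 1979, 1980, to 1981-02-16 in 1981).
980 ÷ 7 = 140 full weeks with remainder 0, so 140 more Mondays after the first → 141.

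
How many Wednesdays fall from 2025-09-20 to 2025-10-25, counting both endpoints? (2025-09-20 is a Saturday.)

2025-09-20 is a Saturday; the first Wednesday on or after it is 2025-09-24 (4 days later).
From 2025-09-24 to 2025-10-25: 6 + 25 = 31 days (rest of September, October).
31 ÷ 7 = 4 full weeks with remainder 3, so 4 more Wednesdays after the first → 5.

5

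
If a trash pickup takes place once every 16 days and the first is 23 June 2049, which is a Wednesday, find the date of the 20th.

23 April 2050

The 20th occurrence is 19 intervals after the first: 19 × 16 = 304 days after 23 June 2049.
June has 30 days — 7 days to the end of June leaves 297.
July has 31 days (266 left).
August has 31 days (235 left).
September has 30 days (205 left).
October has 31 days (174 left).
November has 30 days (144 left).
December has 31 days (113 left).
January has 31 days (82 left).
February has 28 days (54 left).
March has 31 days (23 left).
23 days into April → 23 April 2050.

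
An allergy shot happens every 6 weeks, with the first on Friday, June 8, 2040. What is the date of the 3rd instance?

August 31, 2040

The 3rd occurrence is 2 intervals after the first: 2 × 42 = 84 days after June 8, 2040.
June has 30 days — 22 days to the end of June leaves 62.
July has 31 days (31 left).
31 days into August → August 31, 2040.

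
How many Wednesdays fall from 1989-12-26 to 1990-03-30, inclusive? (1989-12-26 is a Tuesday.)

1989-12-26 is a Tuesday; the first Wednesday on or after it is 1989-12-27 (1 day later).
From 1989-12-27 to 1990-03-30: 4 + 31 + 28 + 30 = 93 days (rest of December, January, February, March).
93 ÷ 7 = 13 full weeks with remainder 2, so 13 more Wednesdays after the first → 14.

14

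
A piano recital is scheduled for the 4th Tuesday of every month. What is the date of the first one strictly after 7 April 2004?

April 2004 starts on a Thursday; its first Tuesday is the 6th, so the 4th Tuesday is the 27th — 27 April 2004.
27 April 2004 is after 7 April 2004, so that is the next one.

27 April 2004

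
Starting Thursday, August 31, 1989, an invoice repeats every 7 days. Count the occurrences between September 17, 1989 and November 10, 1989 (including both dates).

8

Occurrences land 7·i days after August 31, 1989 for i = 0, 1, 2, …
September 17, 1989 is 17 days after the start; 17 ÷ 7 = 2 remainder 3; since the remainder is 3, round up to i = 3. First occurrence in the window: #4 on September 21, 1989 (3×7 = 21 days in).
November 10, 1989 is 71 days after the start; 71 ÷ 7 = 10 remainder 1. Last occurrence in the window: #11 on November 9, 1989.
Occurrences #4 through #11: 8 in total.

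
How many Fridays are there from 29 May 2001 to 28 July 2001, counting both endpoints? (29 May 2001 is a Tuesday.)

29 May 2001 is a Tuesday; the first Friday on or after it is 1 June 2001 (3 days later).
From 1 June 2001 to 28 July 2001: 29 + 28 = 57 days (rest of June, July).
57 ÷ 7 = 8 full weeks with remainder 1, so 8 more Fridays after the first → 9.

9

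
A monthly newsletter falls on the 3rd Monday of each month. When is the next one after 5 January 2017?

16 January 2017

January 2017 starts on a Sunday; its first Monday is the 2nd, so the 3rd Monday is the 16th — 16 January 2017.
16 January 2017 is after 5 January 2017, so that is the next one.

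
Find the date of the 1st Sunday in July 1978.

July 1978 begins on a Saturday, so the first Sunday is July 2 (1 day later).

2 July 1978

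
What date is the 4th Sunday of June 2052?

June 23, 2052

June 2052 begins on a Saturday, so the first Sunday is June 2 (1 day later).
The 4th Sunday is 3 weeks later: 2 + 21 = 23.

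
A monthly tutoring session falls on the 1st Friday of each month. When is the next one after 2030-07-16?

2030-08-02

July 2030 starts on a Monday, so its 1st Friday is 2030-07-05 (4 days in).
That is not after 2030-07-16, so look at August 2030.
August 2030 starts on a Thursday, so its 1st Friday is 2030-08-02 (1 day in).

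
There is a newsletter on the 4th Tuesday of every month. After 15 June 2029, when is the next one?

26 June 2029

June 2029 starts on a Friday; its first Tuesday is the 5th, so the 4th Tuesday is the 26th — 26 June 2029.
26 June 2029 is after 15 June 2029, so that is the next one.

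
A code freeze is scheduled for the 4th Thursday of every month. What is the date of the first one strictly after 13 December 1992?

December 1992 starts on a Tuesday; its first Thursday is the 3rd, so the 4th Thursday is the 24th — 24 December 1992.
24 December 1992 is after 13 December 1992, so that is the next one.

24 December 1992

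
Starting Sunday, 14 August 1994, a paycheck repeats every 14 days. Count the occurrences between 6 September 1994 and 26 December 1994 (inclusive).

8

Occurrences land 14·i days after 14 August 1994 for i = 0, 1, 2, …
6 September 1994 is 23 days after the start; 23 ÷ 14 = 1 remainder 9; since the remainder is 9, round up to i = 2. First occurrence in the window: #3 on 11 September 1994 (2×14 = 28 days in).
26 December 1994 is 134 days after the start; 134 ÷ 14 = 9 remainder 8. Last occurrence in the window: #10 on 18 December 1994.
Occurrences #3 through #10: 8 in total.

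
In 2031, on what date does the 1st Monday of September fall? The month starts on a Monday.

September 1, 2031

September 2031 begins on a Monday, so the first Monday is September 1.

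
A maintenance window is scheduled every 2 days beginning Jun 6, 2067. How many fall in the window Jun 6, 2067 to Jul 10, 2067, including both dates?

18

Occurrences land 2·i days after Jun 6, 2067 for i = 0, 1, 2, …
The window opens on the start date, so the first occurrence inside is #1 on Jun 6, 2067.
Jul 10, 2067 is 34 days after the start; 34 ÷ 2 = 17 remainder 0. Last occurrence in the window: #18 on Jul 10, 2067.
Occurrences #1 through #18: 18 in total.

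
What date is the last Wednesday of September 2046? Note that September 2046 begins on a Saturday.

September 2046 begins on a Saturday, so the first Wednesday is September 5 (4 days later).
September 2046 has 30 days. Adding weeks: 5, 12, 19, 26 — the last one ≤ 30 is the 26th.

2046-09-26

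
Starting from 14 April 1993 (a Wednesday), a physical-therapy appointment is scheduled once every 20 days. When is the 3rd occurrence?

24 May 1993

The 3rd occurrence is 2 intervals after the first: 2 × 20 = 40 days after 14 April 1993.
April has 30 days — 16 days to the end of April leaves 24.
24 days into May → 24 May 1993.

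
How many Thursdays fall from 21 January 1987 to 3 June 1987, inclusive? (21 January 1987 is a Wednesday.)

21 January 1987 is a Wednesday; the first Thursday on or after it is 22 January 1987 (1 day later).
From 22 January 1987 to 3 June 1987: 9 + 28 + 31 + 30 + 31 + 3 = 132 days (rest of January, February, March, April, May, June).
132 ÷ 7 = 18 full weeks with remainder 6, so 18 more Thursdays after the first → 19.

19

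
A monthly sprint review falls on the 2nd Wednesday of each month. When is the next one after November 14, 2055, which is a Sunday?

December 8, 2055

November 2055 starts on a Monday; its first Wednesday is the 3rd, so the 2nd Wednesday is the 10th — November 10, 2055.
That is not after November 14, 2055, so look at December 2055.
December 2055 starts on a Wednesday; its first Wednesday is the 1st, so the 2nd Wednesday is the 8th — December 8, 2055.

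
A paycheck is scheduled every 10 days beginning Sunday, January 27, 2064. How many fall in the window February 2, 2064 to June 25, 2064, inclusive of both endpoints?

Occurrences land 10·i days after January 27, 2064 for i = 0, 1, 2, …
February 2, 2064 is 6 days after the start; 6 ÷ 10 = 0 remainder 6; since the remainder is 6, round up to i = 1. First occurrence in the window: #2 on February 6, 2064 (1×10 = 10 days in).
June 25, 2064 is 150 days after the start; 150 ÷ 10 = 15 remainder 0. Last occurrence in the window: #16 on June 25, 2064.
Occurrences #2 through #16: 15 in total.

15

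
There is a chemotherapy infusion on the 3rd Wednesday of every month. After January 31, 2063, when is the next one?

February 21, 2063

January 2063 starts on a Monday; its first Wednesday is the 3rd, so the 3rd Wednesday is the 17th — January 17, 2063.
That is not after January 31, 2063, so look at February 2063.
February 2063 starts on a Thursday; its first Wednesday is the 7th, so the 3rd Wednesday is the 21st — February 21, 2063.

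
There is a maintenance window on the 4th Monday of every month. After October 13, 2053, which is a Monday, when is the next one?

October 2053 starts on a Wednesday; its first Monday is the 6th, so the 4th Monday is the 27th — October 27, 2053.
October 27, 2053 is after October 13, 2053, so that is the next one.

October 27, 2053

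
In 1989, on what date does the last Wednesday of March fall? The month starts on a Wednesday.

March 1989 begins on a Wednesday, so the first Wednesday is March 1.
March 1989 has 31 days. Adding weeks: 1, 8, 15, 22, 29 — the last one ≤ 31 is the 29th.

1989-03-29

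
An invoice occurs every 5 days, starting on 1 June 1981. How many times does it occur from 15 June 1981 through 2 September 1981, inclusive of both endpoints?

16

Occurrences land 5·i days after 1 June 1981 for i = 0, 1, 2, …
15 June 1981 is 14 days after the start; 14 ÷ 5 = 2 remainder 4; since the remainder is 4, round up to i = 3. First occurrence in the window: #4 on 16 June 1981 (3×5 = 15 days in).
2 September 1981 is 93 days after the start; 93 ÷ 5 = 18 remainder 3. Last occurrence in the window: #19 on 30 August 1981.
Occurrences #4 through #19: 16 in total.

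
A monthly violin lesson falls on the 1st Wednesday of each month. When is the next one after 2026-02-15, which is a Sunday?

February 2026 starts on a Sunday, so its 1st Wednesday is 2026-02-04 (3 days in).
That is not after 2026-02-15, so look at March 2026.
March 2026 starts on a Sunday, so its 1st Wednesday is 2026-03-04 (3 days in).

2026-03-04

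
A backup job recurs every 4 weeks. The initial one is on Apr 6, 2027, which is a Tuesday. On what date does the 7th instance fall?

The 7th occurrence is 6 intervals after the first: 6 × 28 = 168 days after Apr 6, 2027.
Apr has 30 days — 24 days to the end of Apr leaves 144.
May has 31 days (113 left).
Jun has 30 days (83 left).
Jul has 31 days (52 left).
Aug has 31 days (21 left).
21 days into Sep → Sep 21, 2027.

Sep 21, 2027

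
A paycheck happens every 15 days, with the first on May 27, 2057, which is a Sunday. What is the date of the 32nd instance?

The 32nd occurrence is 31 intervals after the first: 31 × 15 = 465 days after May 27, 2057.
May has 31 days — 4 days to the end of May leaves 461.
From end of May to end of 2057 is 214 days (247 left).
Jan has 31 days (216 left).
Feb has 28 days (188 left).
Mar has 31 days (157 left).
Apr has 30 days (127 left).
May has 31 days (96 left).
Jun has 30 days (66 left).
Jul has 31 days (35 left).
Aug has 31 days (4 left).
4 days into Sep → Sep 4, 2058.

Sep 4, 2058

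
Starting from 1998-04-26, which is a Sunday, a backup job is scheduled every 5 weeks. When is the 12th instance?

The 12th occurrence is 11 intervals after the first: 11 × 35 = 385 days after 1998-04-26.
April has 30 days — 4 days to the end of April leaves 381.
May has 31 days (350 left).
June has 30 days (320 left).
July has 31 days (289 left).
August has 31 days (258 left).
September has 30 days (228 left).
October has 31 days (197 left).
November has 30 days (167 left).
December has 31 days (136 left).
January has 31 days (105 left).
February has 28 days (77 left).
March has 31 days (46 left).
April has 30 days (16 left).
16 days into May → 1999-05-16.

1999-05-16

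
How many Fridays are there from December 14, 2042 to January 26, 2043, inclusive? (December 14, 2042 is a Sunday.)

December 14, 2042 is a Sunday; the first Friday on or after it is December 19, 2042 (5 days later).
From December 19, 2042 to January 26, 2043: 12 + 26 = 38 days (rest of December, January).
38 ÷ 7 = 5 full weeks with remainder 3, so 5 more Fridays after the first → 6.

6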